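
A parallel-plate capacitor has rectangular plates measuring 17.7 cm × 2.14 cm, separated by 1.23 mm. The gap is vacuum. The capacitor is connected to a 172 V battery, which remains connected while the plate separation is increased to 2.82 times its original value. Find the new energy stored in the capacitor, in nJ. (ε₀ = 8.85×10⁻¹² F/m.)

U ≈ 143 nJ

A = 17.7 × 2.14 cm² = 3.79×10⁻³ m².
Initially C₁ = ε₀A/d = 8.85×10⁻¹² × 3.79×10⁻³ / 1.23×10⁻³ = 2.73×10⁻¹¹ F.
U₁ = 4.03×10⁻⁷ J.
Battery connected ⇒ V is held fixed. C₂ = 0.355 C₁ and U = ½CV², so U₂/U₁ = C₂/C₁ = 0.355.
U₂ = 0.355 × 4.03×10⁻⁷ = 1.43×10⁻⁷ J.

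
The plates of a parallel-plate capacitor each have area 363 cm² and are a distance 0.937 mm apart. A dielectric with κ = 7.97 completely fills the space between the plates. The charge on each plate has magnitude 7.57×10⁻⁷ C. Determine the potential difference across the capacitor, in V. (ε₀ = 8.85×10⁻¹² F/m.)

277 V

A = 363 cm² = 3.63×10⁻² m².
C = κε₀A/d = 7.97 × 8.85×10⁻¹² × 3.63×10⁻² / 9.37×10⁻⁴ = 2.73×10⁻⁹ F.
V = Q/C = 7.57×10⁻⁷ / 2.73×10⁻⁹ = 2.77×10² V.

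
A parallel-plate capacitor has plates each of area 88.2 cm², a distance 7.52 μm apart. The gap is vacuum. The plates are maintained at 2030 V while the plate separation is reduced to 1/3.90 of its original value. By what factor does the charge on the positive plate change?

Battery connected ⇒ V is held fixed.
C₂ = 3.90 C₁ and Q = CV, so Q₂/Q₁ = C₂/C₁ = 3.90.

Q₂/Q₁ ≈ 3.90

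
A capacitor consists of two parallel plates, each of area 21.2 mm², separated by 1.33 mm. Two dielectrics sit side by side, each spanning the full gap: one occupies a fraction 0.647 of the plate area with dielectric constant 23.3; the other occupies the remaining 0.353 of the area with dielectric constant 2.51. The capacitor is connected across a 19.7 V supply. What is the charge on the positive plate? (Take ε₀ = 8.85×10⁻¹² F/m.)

44.4 pC

A = 21.2 mm² = 2.12×10⁻⁵ m².
Side-by-side slabs ⇒ two capacitors in parallel, each spanning the full gap.
C₁ = κ₁ε₀A₁/d = 23.3 × 8.85×10⁻¹² × 1.37×10⁻⁵ / 1.33×10⁻³ = 2.13×10⁻¹² F.
C₂ = κ₂ε₀A₂/d = 2.51 × 8.85×10⁻¹² × 7.48×10⁻⁶ / 1.33×10⁻³ = 1.25×10⁻¹³ F.
C = C₁ + C₂ = 2.25×10⁻¹² F.
Q = CV = 2.25×10⁻¹² × 19.7 = 4.44×10⁻¹¹ C.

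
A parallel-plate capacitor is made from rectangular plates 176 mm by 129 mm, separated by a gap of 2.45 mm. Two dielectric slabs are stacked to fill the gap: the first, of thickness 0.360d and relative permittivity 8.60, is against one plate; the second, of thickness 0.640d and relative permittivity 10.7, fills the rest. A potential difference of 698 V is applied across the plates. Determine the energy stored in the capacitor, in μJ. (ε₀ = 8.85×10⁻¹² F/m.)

A = 176 × 129 mm² = 2.27×10⁻² m².
Stacked slabs ⇒ two capacitors in series, each with the full plate area.
C₁ = κ₁ε₀A/d₁ = 8.60 × 8.85×10⁻¹² × 2.27×10⁻² / 8.82×10⁻⁴ = 1.96×10⁻⁹ F.
C₂ = κ₂ε₀A/d₂ = 10.7 × 8.85×10⁻¹² × 2.27×10⁻² / 1.57×10⁻³ = 1.37×10⁻⁹ F.
C = (1/C₁ + 1/C₂)⁻¹ = 8.07×10⁻¹⁰ F.
U = ½CV² = ½ × 8.07×10⁻¹⁰ × (698)² = 1.96×10⁻⁴ J.

196 μJ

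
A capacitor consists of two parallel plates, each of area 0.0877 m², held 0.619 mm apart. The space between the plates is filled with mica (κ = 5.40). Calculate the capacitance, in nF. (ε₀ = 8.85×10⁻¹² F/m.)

C = κε₀A/d = 5.40 × 8.85×10⁻¹² × 8.77×10⁻² / 6.19×10⁻⁴ = 6.77×10⁻⁹ F.

6.77 nF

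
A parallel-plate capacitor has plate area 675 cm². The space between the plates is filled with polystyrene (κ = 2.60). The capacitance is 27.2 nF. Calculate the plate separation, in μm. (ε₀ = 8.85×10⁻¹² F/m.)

A = 675 cm² = 6.75×10⁻² m².
d = κε₀A/C = 2.60 × 8.85×10⁻¹² × 6.75×10⁻² / 2.72×10⁻⁸ = 5.71×10⁻⁵ m.

57.1 μm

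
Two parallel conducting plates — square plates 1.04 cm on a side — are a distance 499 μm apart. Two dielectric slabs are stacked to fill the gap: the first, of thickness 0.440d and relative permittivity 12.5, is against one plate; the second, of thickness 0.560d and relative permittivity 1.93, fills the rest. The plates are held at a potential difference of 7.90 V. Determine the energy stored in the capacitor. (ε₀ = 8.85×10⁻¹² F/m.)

A = (1.04 cm)² = 1.08×10⁻⁴ m².
Stacked slabs ⇒ two capacitors in series, each with the full plate area.
C₁ = κ₁ε₀A/d₁ = 12.5 × 8.85×10⁻¹² × 1.08×10⁻⁴ / 2.20×10⁻⁴ = 5.45×10⁻¹¹ F.
C₂ = κ₂ε₀A/d₂ = 1.93 × 8.85×10⁻¹² × 1.08×10⁻⁴ / 2.79×10⁻⁴ = 6.61×10⁻¹² F.
C = (1/C₁ + 1/C₂)⁻¹ = 5.90×10⁻¹² F.
U = ½CV² = ½ × 5.90×10⁻¹² × (7.90)² = 1.84×10⁻¹⁰ J.

U ≈ 184 pJ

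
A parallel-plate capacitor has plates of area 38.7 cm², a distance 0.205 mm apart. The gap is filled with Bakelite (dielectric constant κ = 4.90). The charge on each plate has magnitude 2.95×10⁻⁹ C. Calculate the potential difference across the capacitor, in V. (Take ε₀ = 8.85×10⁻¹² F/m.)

3.60 V

A = 38.7 cm² = 3.87×10⁻³ m².
C = κε₀A/d = 4.90 × 8.85×10⁻¹² × 3.87×10⁻³ / 2.05×10⁻⁴ = 8.19×10⁻¹⁰ F.
V = Q/C = 2.95×10⁻⁹ / 8.19×10⁻¹⁰ = 3.60 V.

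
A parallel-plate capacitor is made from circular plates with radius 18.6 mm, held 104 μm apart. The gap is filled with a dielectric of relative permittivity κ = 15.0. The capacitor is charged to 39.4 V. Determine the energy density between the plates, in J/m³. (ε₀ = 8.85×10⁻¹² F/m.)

9.53 J/m³

E = V/d = 39.4 / 1.04×10⁻⁴ = 3.79×10⁵ V/m.
u = ½κε₀E² = ½ × 15.0 × 8.85×10⁻¹² × (3.79×10⁵)² = 9.53 J/m³.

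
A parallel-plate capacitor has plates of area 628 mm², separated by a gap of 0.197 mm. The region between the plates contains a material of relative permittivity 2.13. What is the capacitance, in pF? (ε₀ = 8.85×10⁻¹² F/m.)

C ≈ 60.1 pF

A = 628 mm² = 6.28×10⁻⁴ m².
C = κε₀A/d = 2.13 × 8.85×10⁻¹² × 6.28×10⁻⁴ / 1.97×10⁻⁴ = 6.01×10⁻¹¹ F.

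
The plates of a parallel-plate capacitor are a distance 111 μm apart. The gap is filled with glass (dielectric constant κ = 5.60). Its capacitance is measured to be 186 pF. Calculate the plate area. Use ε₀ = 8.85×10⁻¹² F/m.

A = Cd/(κε₀) = 1.86×10⁻¹⁰ × 1.11×10⁻⁴ / (5.60 × 8.85×10⁻¹²) = 4.17×10⁻⁴ m².

4.17 cm²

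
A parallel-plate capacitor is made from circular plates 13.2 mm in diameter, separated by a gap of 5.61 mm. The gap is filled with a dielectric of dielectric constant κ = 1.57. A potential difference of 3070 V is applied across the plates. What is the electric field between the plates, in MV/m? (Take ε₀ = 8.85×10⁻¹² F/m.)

E = V/d = 3070 / 5.61×10⁻³ = 5.47×10⁵ V/m.

0.547 MV/m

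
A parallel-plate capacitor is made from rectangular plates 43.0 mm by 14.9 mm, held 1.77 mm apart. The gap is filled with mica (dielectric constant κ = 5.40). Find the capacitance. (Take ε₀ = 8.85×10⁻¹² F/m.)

C ≈ 17.3 pF

A = 43.0 × 14.9 mm² = 6.41×10⁻⁴ m².
C = κε₀A/d = 5.40 × 8.85×10⁻¹² × 6.41×10⁻⁴ / 1.77×10⁻³ = 1.73×10⁻¹¹ F.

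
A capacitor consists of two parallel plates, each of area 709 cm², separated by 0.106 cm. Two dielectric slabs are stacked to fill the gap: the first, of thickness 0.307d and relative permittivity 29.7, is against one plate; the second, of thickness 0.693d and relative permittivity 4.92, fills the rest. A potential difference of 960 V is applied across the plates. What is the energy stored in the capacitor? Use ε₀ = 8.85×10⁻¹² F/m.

A = 709 cm² = 7.09×10⁻² m².
Stacked slabs ⇒ two capacitors in series, each with the full plate area.
C₁ = κ₁ε₀A/d₁ = 29.7 × 8.85×10⁻¹² × 7.09×10⁻² / 3.25×10⁻⁴ = 5.73×10⁻⁸ F.
C₂ = κ₂ε₀A/d₂ = 4.92 × 8.85×10⁻¹² × 7.09×10⁻² / 7.35×10⁻⁴ = 4.20×10⁻⁹ F.
C = (1/C₁ + 1/C₂)⁻¹ = 3.92×10⁻⁹ F.
U = ½CV² = ½ × 3.92×10⁻⁹ × (960)² = 1.80×10⁻³ J.

1.80 mJ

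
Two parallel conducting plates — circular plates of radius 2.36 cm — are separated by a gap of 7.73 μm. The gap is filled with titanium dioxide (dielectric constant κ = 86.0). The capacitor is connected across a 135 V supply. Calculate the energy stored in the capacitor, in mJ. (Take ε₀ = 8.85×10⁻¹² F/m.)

U ≈ 1.57 mJ

A = π(2.36 cm)² = 1.75×10⁻³ m².
C = κε₀A/d = 86.0 × 8.85×10⁻¹² × 1.75×10⁻³ / 7.73×10⁻⁶ = 1.72×10⁻⁷ F.
U = ½CV² = ½ × 1.72×10⁻⁷ × (135)² = 1.57×10⁻³ J.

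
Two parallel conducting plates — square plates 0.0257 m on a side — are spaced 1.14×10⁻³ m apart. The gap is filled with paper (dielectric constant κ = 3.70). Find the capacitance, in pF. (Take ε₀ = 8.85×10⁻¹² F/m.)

19.0 pF

A = (0.0257 m)² = 6.60×10⁻⁴ m².
C = κε₀A/d = 3.70 × 8.85×10⁻¹² × 6.60×10⁻⁴ / 1.14×10⁻³ = 1.90×10⁻¹¹ F.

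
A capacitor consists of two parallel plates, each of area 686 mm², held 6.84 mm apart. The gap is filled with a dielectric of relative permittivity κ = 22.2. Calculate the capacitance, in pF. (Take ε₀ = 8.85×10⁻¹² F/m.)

19.7 pF

A = 686 mm² = 6.86×10⁻⁴ m².
C = κε₀A/d = 22.2 × 8.85×10⁻¹² × 6.86×10⁻⁴ / 6.84×10⁻³ = 1.97×10⁻¹¹ F.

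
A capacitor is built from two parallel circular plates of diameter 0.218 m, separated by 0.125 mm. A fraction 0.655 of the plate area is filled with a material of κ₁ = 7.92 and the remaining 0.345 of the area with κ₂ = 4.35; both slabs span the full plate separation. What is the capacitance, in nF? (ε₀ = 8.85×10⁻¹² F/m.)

17.7 nF

A = π(0.218/2 m)² = 3.73×10⁻² m².
Side-by-side slabs ⇒ two capacitors in parallel, each spanning the full gap.
C₁ = κ₁ε₀A₁/d = 7.92 × 8.85×10⁻¹² × 2.44×10⁻² / 1.25×10⁻⁴ = 1.37×10⁻⁸ F.
C₂ = κ₂ε₀A₂/d = 4.35 × 8.85×10⁻¹² × 1.29×10⁻² / 1.25×10⁻⁴ = 3.97×10⁻⁹ F.
C = C₁ + C₂ = 1.77×10⁻⁸ F.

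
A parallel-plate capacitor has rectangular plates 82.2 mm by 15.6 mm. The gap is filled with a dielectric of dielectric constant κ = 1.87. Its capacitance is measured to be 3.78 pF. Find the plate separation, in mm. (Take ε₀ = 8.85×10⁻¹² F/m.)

A = 82.2 × 15.6 mm² = 1.28×10⁻³ m².
d = κε₀A/C = 1.87 × 8.85×10⁻¹² × 1.28×10⁻³ / 3.78×10⁻¹² = 5.61×10⁻³ m.

5.61 mm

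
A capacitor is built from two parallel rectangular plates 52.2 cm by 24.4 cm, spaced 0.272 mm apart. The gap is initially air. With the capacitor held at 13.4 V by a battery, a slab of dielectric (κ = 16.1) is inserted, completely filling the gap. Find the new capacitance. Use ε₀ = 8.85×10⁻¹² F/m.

A = 52.2 × 24.4 cm² = 0.127 m².
Initially C₁ = ε₀A/d = 8.85×10⁻¹² × 0.127 / 2.72×10⁻⁴ = 4.14×10⁻⁹ F.
C = κε₀A/d scales with κ, so C₂/C₁ = κ = 16.1.
C₂ = 16.1 × 4.14×10⁻⁹ = 6.67×10⁻⁸ F.

66.7 nF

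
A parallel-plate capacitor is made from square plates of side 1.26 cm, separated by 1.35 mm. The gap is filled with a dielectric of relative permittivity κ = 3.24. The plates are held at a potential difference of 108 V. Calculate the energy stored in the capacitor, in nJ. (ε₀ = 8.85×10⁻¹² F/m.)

A = (1.26 cm)² = 1.59×10⁻⁴ m².
C = κε₀A/d = 3.24 × 8.85×10⁻¹² × 1.59×10⁻⁴ / 1.35×10⁻³ = 3.37×10⁻¹² F.
U = ½CV² = ½ × 3.37×10⁻¹² × (108)² = 1.97×10⁻⁸ J.

U ≈ 19.7 nJ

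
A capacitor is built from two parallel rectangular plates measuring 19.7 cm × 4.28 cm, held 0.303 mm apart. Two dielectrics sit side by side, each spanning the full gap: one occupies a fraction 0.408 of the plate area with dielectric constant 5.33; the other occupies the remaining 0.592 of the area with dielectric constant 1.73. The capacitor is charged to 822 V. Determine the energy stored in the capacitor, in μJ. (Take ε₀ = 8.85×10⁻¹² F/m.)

A = 19.7 × 4.28 cm² = 8.43×10⁻³ m².
Side-by-side slabs ⇒ two capacitors in parallel, each spanning the full gap.
C₁ = κ₁ε₀A₁/d = 5.33 × 8.85×10⁻¹² × 3.44×10⁻³ / 3.03×10⁻⁴ = 5.36×10⁻¹⁰ F.
C₂ = κ₂ε₀A₂/d = 1.73 × 8.85×10⁻¹² × 4.99×10⁻³ / 3.03×10⁻⁴ = 2.52×10⁻¹⁰ F.
C = C₁ + C₂ = 7.88×10⁻¹⁰ F.
U = ½CV² = ½ × 7.88×10⁻¹⁰ × (822)² = 2.66×10⁻⁴ J.

266 μJ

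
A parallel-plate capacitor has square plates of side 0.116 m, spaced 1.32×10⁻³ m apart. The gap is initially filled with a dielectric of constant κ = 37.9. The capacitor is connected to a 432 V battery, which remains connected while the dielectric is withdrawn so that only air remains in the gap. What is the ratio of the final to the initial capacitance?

C₂/C₁ ≈ 0.0264

C = κε₀A/d scales with κ, so C₂/C₁ = 1/κ = 1/37.9 = 0.0264.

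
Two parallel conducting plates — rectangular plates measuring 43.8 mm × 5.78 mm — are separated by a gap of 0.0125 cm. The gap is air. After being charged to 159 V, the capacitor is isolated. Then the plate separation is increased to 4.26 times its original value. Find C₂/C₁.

C₂/C₁ ≈ 0.235

C = ε₀A/d scales as 1/d, so C₂/C₁ = d₁/d₂ = 1/4.26 = 0.235.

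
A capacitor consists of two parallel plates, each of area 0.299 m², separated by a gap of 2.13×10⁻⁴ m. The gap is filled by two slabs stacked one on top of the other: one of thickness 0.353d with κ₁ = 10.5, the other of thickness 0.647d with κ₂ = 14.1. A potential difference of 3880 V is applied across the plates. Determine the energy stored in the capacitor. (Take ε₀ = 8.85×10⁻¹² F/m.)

Stacked slabs ⇒ two capacitors in series, each with the full plate area.
C₁ = κ₁ε₀A/d₁ = 10.5 × 8.85×10⁻¹² × 0.299 / 7.52×10⁻⁵ = 3.70×10⁻⁷ F.
C₂ = κ₂ε₀A/d₂ = 14.1 × 8.85×10⁻¹² × 0.299 / 1.38×10⁻⁴ = 2.71×10⁻⁷ F.
C = (1/C₁ + 1/C₂)⁻¹ = 1.56×10⁻⁷ F.
U = ½CV² = ½ × 1.56×10⁻⁷ × (3880)² = 1.18 J.

U ≈ 1.18 J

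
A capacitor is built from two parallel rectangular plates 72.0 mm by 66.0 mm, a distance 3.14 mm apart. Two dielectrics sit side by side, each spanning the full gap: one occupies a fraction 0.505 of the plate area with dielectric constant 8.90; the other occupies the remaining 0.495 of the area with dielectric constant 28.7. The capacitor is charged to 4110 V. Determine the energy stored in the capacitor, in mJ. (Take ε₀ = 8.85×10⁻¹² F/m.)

U ≈ 2.12 mJ

A = 72.0 × 66.0 mm² = 4.75×10⁻³ m².
Side-by-side slabs ⇒ two capacitors in parallel, each spanning the full gap.
C₁ = κ₁ε₀A₁/d = 8.90 × 8.85×10⁻¹² × 2.40×10⁻³ / 3.14×10⁻³ = 6.02×10⁻¹¹ F.
C₂ = κ₂ε₀A₂/d = 28.7 × 8.85×10⁻¹² × 2.35×10⁻³ / 3.14×10⁻³ = 1.90×10⁻¹⁰ F.
C = C₁ + C₂ = 2.50×10⁻¹⁰ F.
U = ½CV² = ½ × 2.50×10⁻¹⁰ × (4110)² = 2.12×10⁻³ J.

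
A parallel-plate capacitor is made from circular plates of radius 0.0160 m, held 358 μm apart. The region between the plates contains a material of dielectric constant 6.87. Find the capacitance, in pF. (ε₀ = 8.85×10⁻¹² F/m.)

C ≈ 137 pF

A = π(0.0160 m)² = 8.04×10⁻⁴ m².
C = κε₀A/d = 6.87 × 8.85×10⁻¹² × 8.04×10⁻⁴ / 3.58×10⁻⁴ = 1.37×10⁻¹⁰ F.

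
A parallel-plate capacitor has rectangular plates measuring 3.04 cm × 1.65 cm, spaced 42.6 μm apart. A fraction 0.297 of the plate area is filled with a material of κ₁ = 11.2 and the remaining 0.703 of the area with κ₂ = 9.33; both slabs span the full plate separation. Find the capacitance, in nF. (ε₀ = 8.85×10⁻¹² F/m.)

A = 3.04 × 1.65 cm² = 5.02×10⁻⁴ m².
Side-by-side slabs ⇒ two capacitors in parallel, each spanning the full gap.
C₁ = κ₁ε₀A₁/d = 11.2 × 8.85×10⁻¹² × 1.49×10⁻⁴ / 4.26×10⁻⁵ = 3.47×10⁻¹⁰ F.
C₂ = κ₂ε₀A₂/d = 9.33 × 8.85×10⁻¹² × 3.53×10⁻⁴ / 4.26×10⁻⁵ = 6.83×10⁻¹⁰ F.
C = C₁ + C₂ = 1.03×10⁻⁹ F.

C ≈ 1.03 nF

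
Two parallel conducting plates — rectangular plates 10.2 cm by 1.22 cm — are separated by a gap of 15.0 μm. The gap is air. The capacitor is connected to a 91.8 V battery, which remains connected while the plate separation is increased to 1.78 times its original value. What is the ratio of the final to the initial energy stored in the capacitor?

0.562

Battery connected ⇒ V is held fixed.
C₂ = 0.562 C₁ and U = ½CV², so U₂/U₁ = C₂/C₁ = 0.562.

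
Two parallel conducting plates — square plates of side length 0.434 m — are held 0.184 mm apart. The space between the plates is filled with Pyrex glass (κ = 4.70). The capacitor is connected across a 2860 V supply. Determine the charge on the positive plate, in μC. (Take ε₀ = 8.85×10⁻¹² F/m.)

122 μC

A = (0.434 m)² = 0.188 m².
C = κε₀A/d = 4.70 × 8.85×10⁻¹² × 0.188 / 1.84×10⁻⁴ = 4.26×10⁻⁸ F.
Q = CV = 4.26×10⁻⁸ × 2860 = 1.22×10⁻⁴ C.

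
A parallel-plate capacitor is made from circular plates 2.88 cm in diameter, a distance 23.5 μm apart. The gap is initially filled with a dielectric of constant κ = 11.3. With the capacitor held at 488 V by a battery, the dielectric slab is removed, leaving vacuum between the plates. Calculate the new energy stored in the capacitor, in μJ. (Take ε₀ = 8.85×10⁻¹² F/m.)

29.2 μJ

A = π(2.88/2 cm)² = 6.51×10⁻⁴ m².
Initially C₁ = κε₀A/d = 11.3 × 8.85×10⁻¹² × 6.51×10⁻⁴ / 2.35×10⁻⁵ = 2.77×10⁻⁹ F.
U₁ = 3.30×10⁻⁴ J.
Battery connected ⇒ V is held fixed. C₂ = 0.0885 C₁ and U = ½CV², so U₂/U₁ = C₂/C₁ = 0.0885.
U₂ = 0.0885 × 3.30×10⁻⁴ = 2.92×10⁻⁵ J.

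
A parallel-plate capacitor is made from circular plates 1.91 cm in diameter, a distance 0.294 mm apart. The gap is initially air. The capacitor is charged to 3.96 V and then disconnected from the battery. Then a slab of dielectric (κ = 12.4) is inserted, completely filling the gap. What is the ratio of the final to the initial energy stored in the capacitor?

0.0806

Isolated ⇒ Q is held fixed.
C₂ = 12.4 C₁ and U = Q²/(2C), so U₂/U₁ = C₁/C₂ = 0.0806.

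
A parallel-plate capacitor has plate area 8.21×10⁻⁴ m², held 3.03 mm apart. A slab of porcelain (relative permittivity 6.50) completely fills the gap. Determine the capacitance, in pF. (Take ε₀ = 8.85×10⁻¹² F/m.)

C = κε₀A/d = 6.50 × 8.85×10⁻¹² × 8.21×10⁻⁴ / 3.03×10⁻³ = 1.56×10⁻¹¹ F.

15.6 pF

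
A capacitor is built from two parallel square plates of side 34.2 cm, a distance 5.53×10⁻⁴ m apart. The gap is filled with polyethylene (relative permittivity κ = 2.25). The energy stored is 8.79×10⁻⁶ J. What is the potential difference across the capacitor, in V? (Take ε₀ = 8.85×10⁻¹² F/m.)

A = (34.2 cm)² = 0.117 m².
C = κε₀A/d = 2.25 × 8.85×10⁻¹² × 0.117 / 5.53×10⁻⁴ = 4.21×10⁻⁹ F.
V = √(2U/C) = √(2 × 8.79×10⁻⁶ / 4.21×10⁻⁹) = 64.6 V.

64.6 V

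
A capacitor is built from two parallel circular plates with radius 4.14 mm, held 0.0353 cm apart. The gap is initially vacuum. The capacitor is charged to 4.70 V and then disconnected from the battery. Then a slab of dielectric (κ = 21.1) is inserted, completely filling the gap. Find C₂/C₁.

C = κε₀A/d scales with κ, so C₂/C₁ = κ = 21.1.

C₂/C₁ ≈ 21.1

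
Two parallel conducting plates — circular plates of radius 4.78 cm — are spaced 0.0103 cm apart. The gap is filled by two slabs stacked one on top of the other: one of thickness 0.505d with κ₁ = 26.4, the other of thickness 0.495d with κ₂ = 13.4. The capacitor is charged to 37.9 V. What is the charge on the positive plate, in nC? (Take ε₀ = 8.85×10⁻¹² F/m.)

Q ≈ 417 nC

A = π(4.78 cm)² = 7.18×10⁻³ m².
Stacked slabs ⇒ two capacitors in series, each with the full plate area.
C₁ = κ₁ε₀A/d₁ = 26.4 × 8.85×10⁻¹² × 7.18×10⁻³ / 5.20×10⁻⁵ = 3.22×10⁻⁸ F.
C₂ = κ₂ε₀A/d₂ = 13.4 × 8.85×10⁻¹² × 7.18×10⁻³ / 5.10×10⁻⁵ = 1.67×10⁻⁸ F.
C = (1/C₁ + 1/C₂)⁻¹ = 1.10×10⁻⁸ F.
Q = CV = 1.10×10⁻⁸ × 37.9 = 4.17×10⁻⁷ C.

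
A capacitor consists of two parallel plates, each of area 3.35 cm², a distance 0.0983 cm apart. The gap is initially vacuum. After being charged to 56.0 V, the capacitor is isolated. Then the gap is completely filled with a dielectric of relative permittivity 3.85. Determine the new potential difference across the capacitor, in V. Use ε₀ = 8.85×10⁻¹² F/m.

V ≈ 14.5 V

A = 3.35 cm² = 3.35×10⁻⁴ m².
Initially C₁ = ε₀A/d = 8.85×10⁻¹² × 3.35×10⁻⁴ / 9.83×10⁻⁴ = 3.02×10⁻¹² F.
V₁ = 56.0 V.
Isolated ⇒ Q is held fixed. C₂ = 3.85 C₁ and V = Q/C, so V₂/V₁ = C₁/C₂ = 0.260.
V₂ = 0.260 × 56.0 = 14.5 V.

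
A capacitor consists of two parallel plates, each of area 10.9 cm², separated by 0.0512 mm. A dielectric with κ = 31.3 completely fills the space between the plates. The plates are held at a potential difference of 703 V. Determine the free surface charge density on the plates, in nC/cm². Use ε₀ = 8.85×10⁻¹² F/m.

A = 10.9 cm² = 1.09×10⁻³ m².
C = κε₀A/d = 31.3 × 8.85×10⁻¹² × 1.09×10⁻³ / 5.12×10⁻⁵ = 5.90×10⁻⁹ F.
σ = Q/A = CV/A = 5.90×10⁻⁹ × 703 / 1.09×10⁻³ = 3.80×10⁻³ C/m².

380 nC/cm²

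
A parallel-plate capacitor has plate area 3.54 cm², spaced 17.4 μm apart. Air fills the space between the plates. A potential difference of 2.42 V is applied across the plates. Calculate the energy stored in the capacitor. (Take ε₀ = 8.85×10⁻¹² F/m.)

A = 3.54 cm² = 3.54×10⁻⁴ m².
C = ε₀A/d = 8.85×10⁻¹² × 3.54×10⁻⁴ / 1.74×10⁻⁵ = 1.80×10⁻¹⁰ F.
U = ½CV² = ½ × 1.80×10⁻¹⁰ × (2.42)² = 5.27×10⁻¹⁰ J.

0.527 nJ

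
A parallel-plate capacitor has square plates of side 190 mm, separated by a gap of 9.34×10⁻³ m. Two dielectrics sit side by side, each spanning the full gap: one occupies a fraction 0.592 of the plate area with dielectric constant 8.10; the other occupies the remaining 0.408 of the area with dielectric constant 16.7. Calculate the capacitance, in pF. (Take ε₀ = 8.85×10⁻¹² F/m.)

C ≈ 397 pF

A = (190 mm)² = 3.61×10⁻² m².
Side-by-side slabs ⇒ two capacitors in parallel, each spanning the full gap.
C₁ = κ₁ε₀A₁/d = 8.10 × 8.85×10⁻¹² × 2.14×10⁻² / 9.34×10⁻³ = 1.64×10⁻¹⁰ F.
C₂ = κ₂ε₀A₂/d = 16.7 × 8.85×10⁻¹² × 1.47×10⁻² / 9.34×10⁻³ = 2.33×10⁻¹⁰ F.
C = C₁ + C₂ = 3.97×10⁻¹⁰ F.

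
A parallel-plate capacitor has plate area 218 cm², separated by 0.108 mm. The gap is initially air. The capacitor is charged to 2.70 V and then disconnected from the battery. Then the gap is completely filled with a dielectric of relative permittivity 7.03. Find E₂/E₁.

Isolated ⇒ Q is held fixed.
V₂ = Q/C₂ = V₁/7.03; E = V/d, so E₂/E₁ = (V₂/V₁)(d₁/d₂) = 0.142.

0.142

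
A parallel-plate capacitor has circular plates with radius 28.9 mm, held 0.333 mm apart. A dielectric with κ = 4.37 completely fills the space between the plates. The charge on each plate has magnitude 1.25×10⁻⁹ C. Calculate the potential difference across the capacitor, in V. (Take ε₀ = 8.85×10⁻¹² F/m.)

4.10 V

A = π(28.9 mm)² = 2.62×10⁻³ m².
C = κε₀A/d = 4.37 × 8.85×10⁻¹² × 2.62×10⁻³ / 3.33×10⁻⁴ = 3.05×10⁻¹⁰ F.
V = Q/C = 1.25×10⁻⁹ / 3.05×10⁻¹⁰ = 4.10 V.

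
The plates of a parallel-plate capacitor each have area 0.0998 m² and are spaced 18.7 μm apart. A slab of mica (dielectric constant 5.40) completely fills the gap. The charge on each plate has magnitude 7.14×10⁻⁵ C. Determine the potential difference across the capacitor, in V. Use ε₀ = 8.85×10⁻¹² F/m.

V ≈ 280 V

C = κε₀A/d = 5.40 × 8.85×10⁻¹² × 9.98×10⁻² / 1.87×10⁻⁵ = 2.55×10⁻⁷ F.
V = Q/C = 7.14×10⁻⁵ / 2.55×10⁻⁷ = 2.80×10² V.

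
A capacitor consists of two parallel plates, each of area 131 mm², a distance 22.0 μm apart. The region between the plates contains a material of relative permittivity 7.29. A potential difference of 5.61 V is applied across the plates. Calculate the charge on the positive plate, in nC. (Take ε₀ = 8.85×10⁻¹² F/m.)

2.16 nC

A = 131 mm² = 1.31×10⁻⁴ m².
C = κε₀A/d = 7.29 × 8.85×10⁻¹² × 1.31×10⁻⁴ / 2.20×10⁻⁵ = 3.84×10⁻¹⁰ F.
Q = CV = 3.84×10⁻¹⁰ × 5.61 = 2.16×10⁻⁹ C.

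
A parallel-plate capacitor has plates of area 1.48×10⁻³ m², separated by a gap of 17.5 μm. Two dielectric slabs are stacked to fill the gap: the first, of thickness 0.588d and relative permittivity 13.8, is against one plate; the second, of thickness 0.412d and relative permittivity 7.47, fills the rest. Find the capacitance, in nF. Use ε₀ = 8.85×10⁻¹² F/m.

Stacked slabs ⇒ two capacitors in series, each with the full plate area.
C₁ = κ₁ε₀A/d₁ = 13.8 × 8.85×10⁻¹² × 1.48×10⁻³ / 1.03×10⁻⁵ = 1.76×10⁻⁸ F.
C₂ = κ₂ε₀A/d₂ = 7.47 × 8.85×10⁻¹² × 1.48×10⁻³ / 7.21×10⁻⁶ = 1.36×10⁻⁸ F.
C = (1/C₁ + 1/C₂)⁻¹ = 7.66×10⁻⁹ F.

7.66 nF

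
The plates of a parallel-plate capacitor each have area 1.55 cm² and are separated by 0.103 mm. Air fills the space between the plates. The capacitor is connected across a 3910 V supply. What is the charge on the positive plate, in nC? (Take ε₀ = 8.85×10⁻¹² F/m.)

A = 1.55 cm² = 1.55×10⁻⁴ m².
C = ε₀A/d = 8.85×10⁻¹² × 1.55×10⁻⁴ / 1.03×10⁻⁴ = 1.33×10⁻¹¹ F.
Q = CV = 1.33×10⁻¹¹ × 3910 = 5.21×10⁻⁸ C.

52.1 nC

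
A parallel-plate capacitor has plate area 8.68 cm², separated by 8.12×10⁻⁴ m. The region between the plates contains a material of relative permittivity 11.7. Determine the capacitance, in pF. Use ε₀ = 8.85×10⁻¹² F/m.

111 pF

A = 8.68 cm² = 8.68×10⁻⁴ m².
C = κε₀A/d = 11.7 × 8.85×10⁻¹² × 8.68×10⁻⁴ / 8.12×10⁻⁴ = 1.11×10⁻¹⁰ F.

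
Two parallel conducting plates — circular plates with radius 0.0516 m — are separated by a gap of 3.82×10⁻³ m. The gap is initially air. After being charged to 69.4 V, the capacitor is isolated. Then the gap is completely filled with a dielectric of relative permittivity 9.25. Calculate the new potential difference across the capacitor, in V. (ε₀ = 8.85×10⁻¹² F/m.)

A = π(0.0516 m)² = 8.36×10⁻³ m².
Initially C₁ = ε₀A/d = 8.85×10⁻¹² × 8.36×10⁻³ / 3.82×10⁻³ = 1.94×10⁻¹¹ F.
V₁ = 69.4 V.
Isolated ⇒ Q is held fixed. C₂ = 9.25 C₁ and V = Q/C, so V₂/V₁ = C₁/C₂ = 0.108.
V₂ = 0.108 × 69.4 = 7.50 V.

V ≈ 7.50 V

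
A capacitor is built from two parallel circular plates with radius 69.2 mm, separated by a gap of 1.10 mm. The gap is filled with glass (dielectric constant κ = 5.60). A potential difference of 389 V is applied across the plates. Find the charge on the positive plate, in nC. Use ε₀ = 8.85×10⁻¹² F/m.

264 nC

A = π(69.2 mm)² = 1.50×10⁻² m².
C = κε₀A/d = 5.60 × 8.85×10⁻¹² × 1.50×10⁻² / 1.10×10⁻³ = 6.78×10⁻¹⁰ F.
Q = CV = 6.78×10⁻¹⁰ × 389 = 2.64×10⁻⁷ C.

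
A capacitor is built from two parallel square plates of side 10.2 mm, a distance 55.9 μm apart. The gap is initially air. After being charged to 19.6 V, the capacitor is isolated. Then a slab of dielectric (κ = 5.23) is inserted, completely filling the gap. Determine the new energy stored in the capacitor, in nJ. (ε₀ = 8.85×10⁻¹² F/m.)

A = (10.2 mm)² = 1.04×10⁻⁴ m².
Initially C₁ = ε₀A/d = 8.85×10⁻¹² × 1.04×10⁻⁴ / 5.59×10⁻⁵ = 1.65×10⁻¹¹ F.
U₁ = 3.16×10⁻⁹ J.
Isolated ⇒ Q is held fixed. C₂ = 5.23 C₁ and U = Q²/(2C), so U₂/U₁ = C₁/C₂ = 0.191.
U₂ = 0.191 × 3.16×10⁻⁹ = 6.05×10⁻¹⁰ J.

U ≈ 0.605 nJ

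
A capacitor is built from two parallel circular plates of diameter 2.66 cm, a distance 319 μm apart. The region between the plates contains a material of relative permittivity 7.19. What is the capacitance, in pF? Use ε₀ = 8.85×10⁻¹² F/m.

111 pF

A = π(2.66/2 cm)² = 5.56×10⁻⁴ m².
C = κε₀A/d = 7.19 × 8.85×10⁻¹² × 5.56×10⁻⁴ / 3.19×10⁻⁴ = 1.11×10⁻¹⁰ F.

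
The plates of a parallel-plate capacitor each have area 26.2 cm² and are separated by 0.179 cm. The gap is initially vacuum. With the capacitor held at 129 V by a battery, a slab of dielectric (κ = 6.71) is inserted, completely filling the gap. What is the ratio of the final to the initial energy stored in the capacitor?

6.71

Battery connected ⇒ V is held fixed.
C₂ = 6.71 C₁ and U = ½CV², so U₂/U₁ = C₂/C₁ = 6.71.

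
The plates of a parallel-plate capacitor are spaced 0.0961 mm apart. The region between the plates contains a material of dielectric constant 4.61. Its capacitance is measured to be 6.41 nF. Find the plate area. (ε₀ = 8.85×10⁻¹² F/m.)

A = Cd/(κε₀) = 6.41×10⁻⁹ × 9.61×10⁻⁵ / (4.61 × 8.85×10⁻¹²) = 1.51×10⁻² m².

A ≈ 151 cm²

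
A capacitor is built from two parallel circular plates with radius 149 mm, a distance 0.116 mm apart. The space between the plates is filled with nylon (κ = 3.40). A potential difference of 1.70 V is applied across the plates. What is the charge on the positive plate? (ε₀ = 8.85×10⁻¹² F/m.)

A = π(149 mm)² = 6.97×10⁻² m².
C = κε₀A/d = 3.40 × 8.85×10⁻¹² × 6.97×10⁻² / 1.16×10⁻⁴ = 1.81×10⁻⁸ F.
Q = CV = 1.81×10⁻⁸ × 1.70 = 3.08×10⁻⁸ C.

Q ≈ 30.8 nC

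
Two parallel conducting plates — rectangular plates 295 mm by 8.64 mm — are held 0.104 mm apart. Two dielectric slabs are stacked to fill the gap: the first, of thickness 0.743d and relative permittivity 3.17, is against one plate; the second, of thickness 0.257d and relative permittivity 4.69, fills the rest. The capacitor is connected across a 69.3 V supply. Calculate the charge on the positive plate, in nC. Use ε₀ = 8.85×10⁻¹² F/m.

Q ≈ 52.0 nC

A = 295 × 8.64 mm² = 2.55×10⁻³ m².
Stacked slabs ⇒ two capacitors in series, each with the full plate area.
C₁ = κ₁ε₀A/d₁ = 3.17 × 8.85×10⁻¹² × 2.55×10⁻³ / 7.73×10⁻⁵ = 9.25×10⁻¹⁰ F.
C₂ = κ₂ε₀A/d₂ = 4.69 × 8.85×10⁻¹² × 2.55×10⁻³ / 2.67×10⁻⁵ = 3.96×10⁻⁹ F.
C = (1/C₁ + 1/C₂)⁻¹ = 7.50×10⁻¹⁰ F.
Q = CV = 7.50×10⁻¹⁰ × 69.3 = 5.20×10⁻⁸ C.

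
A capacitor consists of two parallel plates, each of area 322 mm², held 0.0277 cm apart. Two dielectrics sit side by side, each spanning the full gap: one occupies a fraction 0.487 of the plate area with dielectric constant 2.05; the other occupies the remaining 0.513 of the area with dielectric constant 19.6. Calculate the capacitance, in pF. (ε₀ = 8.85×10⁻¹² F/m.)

A = 322 mm² = 3.22×10⁻⁴ m².
Side-by-side slabs ⇒ two capacitors in parallel, each spanning the full gap.
C₁ = κ₁ε₀A₁/d = 2.05 × 8.85×10⁻¹² × 1.57×10⁻⁴ / 2.77×10⁻⁴ = 1.03×10⁻¹¹ F.
C₂ = κ₂ε₀A₂/d = 19.6 × 8.85×10⁻¹² × 1.65×10⁻⁴ / 2.77×10⁻⁴ = 1.03×10⁻¹⁰ F.
C = C₁ + C₂ = 1.14×10⁻¹⁰ F.

114 pF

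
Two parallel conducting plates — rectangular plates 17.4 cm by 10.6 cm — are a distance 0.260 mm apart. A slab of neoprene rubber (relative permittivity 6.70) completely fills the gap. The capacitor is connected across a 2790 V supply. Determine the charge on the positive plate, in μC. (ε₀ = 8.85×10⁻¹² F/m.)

Q ≈ 11.7 μC

A = 17.4 × 10.6 cm² = 1.84×10⁻² m².
C = κε₀A/d = 6.70 × 8.85×10⁻¹² × 1.84×10⁻² / 2.60×10⁻⁴ = 4.21×10⁻⁹ F.
Q = CV = 4.21×10⁻⁹ × 2790 = 1.17×10⁻⁵ C.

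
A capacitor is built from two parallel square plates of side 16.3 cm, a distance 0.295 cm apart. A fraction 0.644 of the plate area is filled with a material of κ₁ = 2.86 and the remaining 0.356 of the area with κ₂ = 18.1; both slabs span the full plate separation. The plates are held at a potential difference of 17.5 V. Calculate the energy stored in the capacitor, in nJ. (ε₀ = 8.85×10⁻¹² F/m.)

U ≈ 101 nJ

A = (16.3 cm)² = 2.66×10⁻² m².
Side-by-side slabs ⇒ two capacitors in parallel, each spanning the full gap.
C₁ = κ₁ε₀A₁/d = 2.86 × 8.85×10⁻¹² × 1.71×10⁻² / 2.95×10⁻³ = 1.47×10⁻¹⁰ F.
C₂ = κ₂ε₀A₂/d = 18.1 × 8.85×10⁻¹² × 9.46×10⁻³ / 2.95×10⁻³ = 5.14×10⁻¹⁰ F.
C = C₁ + C₂ = 6.60×10⁻¹⁰ F.
U = ½CV² = ½ × 6.60×10⁻¹⁰ × (17.5)² = 1.01×10⁻⁷ J.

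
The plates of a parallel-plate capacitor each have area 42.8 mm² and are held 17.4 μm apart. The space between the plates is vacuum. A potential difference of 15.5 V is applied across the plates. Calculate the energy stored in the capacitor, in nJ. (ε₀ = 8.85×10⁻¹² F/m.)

U ≈ 2.61 nJ

A = 42.8 mm² = 4.28×10⁻⁵ m².
C = ε₀A/d = 8.85×10⁻¹² × 4.28×10⁻⁵ / 1.74×10⁻⁵ = 2.18×10⁻¹¹ F.
U = ½CV² = ½ × 2.18×10⁻¹¹ × (15.5)² = 2.61×10⁻⁹ J.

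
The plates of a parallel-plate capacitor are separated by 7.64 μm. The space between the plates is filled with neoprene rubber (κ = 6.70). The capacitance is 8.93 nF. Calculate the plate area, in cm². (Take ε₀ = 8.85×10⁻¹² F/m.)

A = Cd/(κε₀) = 8.93×10⁻⁹ × 7.64×10⁻⁶ / (6.70 × 8.85×10⁻¹²) = 1.15×10⁻³ m².

11.5 cm²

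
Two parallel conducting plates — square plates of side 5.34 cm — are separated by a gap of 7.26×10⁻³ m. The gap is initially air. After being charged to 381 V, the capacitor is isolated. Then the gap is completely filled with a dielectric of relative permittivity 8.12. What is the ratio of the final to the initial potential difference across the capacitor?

Isolated ⇒ Q is held fixed.
C₂ = 8.12 C₁ and V = Q/C, so V₂/V₁ = C₁/C₂ = 0.123.

0.123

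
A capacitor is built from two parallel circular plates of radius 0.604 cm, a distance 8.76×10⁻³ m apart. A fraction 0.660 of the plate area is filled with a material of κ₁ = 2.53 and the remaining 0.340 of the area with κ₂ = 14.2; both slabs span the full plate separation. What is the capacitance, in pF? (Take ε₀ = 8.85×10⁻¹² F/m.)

A = π(0.604 cm)² = 1.15×10⁻⁴ m².
Side-by-side slabs ⇒ two capacitors in parallel, each spanning the full gap.
C₁ = κ₁ε₀A₁/d = 2.53 × 8.85×10⁻¹² × 7.56×10⁻⁵ / 8.76×10⁻³ = 1.93×10⁻¹³ F.
C₂ = κ₂ε₀A₂/d = 14.2 × 8.85×10⁻¹² × 3.90×10⁻⁵ / 8.76×10⁻³ = 5.59×10⁻¹³ F.
C = C₁ + C₂ = 7.52×10⁻¹³ F.

0.752 pF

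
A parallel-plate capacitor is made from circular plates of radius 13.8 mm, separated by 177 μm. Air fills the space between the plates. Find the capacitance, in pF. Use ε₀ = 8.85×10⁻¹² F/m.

29.9 pF

A = π(13.8 mm)² = 5.98×10⁻⁴ m².
C = ε₀A/d = 8.85×10⁻¹² × 5.98×10⁻⁴ / 1.77×10⁻⁴ = 2.99×10⁻¹¹ F.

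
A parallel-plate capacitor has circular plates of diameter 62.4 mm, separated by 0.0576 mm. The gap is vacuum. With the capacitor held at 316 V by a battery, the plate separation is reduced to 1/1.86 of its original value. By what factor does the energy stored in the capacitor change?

Battery connected ⇒ V is held fixed.
C₂ = 1.86 C₁ and U = ½CV², so U₂/U₁ = C₂/C₁ = 1.86.

U₂/U₁ ≈ 1.86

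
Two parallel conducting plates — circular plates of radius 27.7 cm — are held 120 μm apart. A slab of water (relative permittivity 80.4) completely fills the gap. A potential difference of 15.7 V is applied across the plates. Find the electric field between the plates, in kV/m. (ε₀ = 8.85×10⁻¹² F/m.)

E = V/d = 15.7 / 1.20×10⁻⁴ = 1.31×10⁵ V/m.

E ≈ 131 kV/m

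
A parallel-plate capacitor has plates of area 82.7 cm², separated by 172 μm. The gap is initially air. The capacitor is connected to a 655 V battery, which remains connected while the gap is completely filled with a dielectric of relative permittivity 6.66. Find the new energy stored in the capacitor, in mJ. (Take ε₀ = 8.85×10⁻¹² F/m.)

A = 82.7 cm² = 8.27×10⁻³ m².
Initially C₁ = ε₀A/d = 8.85×10⁻¹² × 8.27×10⁻³ / 1.72×10⁻⁴ = 4.26×10⁻¹⁰ F.
U₁ = 9.13×10⁻⁵ J.
Battery connected ⇒ V is held fixed. C₂ = 6.66 C₁ and U = ½CV², so U₂/U₁ = C₂/C₁ = 6.66.
U₂ = 6.66 × 9.13×10⁻⁵ = 6.08×10⁻⁴ J.

0.608 mJ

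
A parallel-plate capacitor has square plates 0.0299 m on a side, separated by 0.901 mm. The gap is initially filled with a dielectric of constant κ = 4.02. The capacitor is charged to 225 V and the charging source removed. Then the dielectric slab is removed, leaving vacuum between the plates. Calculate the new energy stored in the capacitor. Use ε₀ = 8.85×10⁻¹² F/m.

U ≈ 3.59 μJ

A = (0.0299 m)² = 8.94×10⁻⁴ m².
Initially C₁ = κε₀A/d = 4.02 × 8.85×10⁻¹² × 8.94×10⁻⁴ / 9.01×10⁻⁴ = 3.53×10⁻¹¹ F.
U₁ = 8.94×10⁻⁷ J.
Isolated ⇒ Q is held fixed. C₂ = 0.249 C₁ and U = Q²/(2C), so U₂/U₁ = C₁/C₂ = 4.02.
U₂ = 4.02 × 8.94×10⁻⁷ = 3.59×10⁻⁶ J.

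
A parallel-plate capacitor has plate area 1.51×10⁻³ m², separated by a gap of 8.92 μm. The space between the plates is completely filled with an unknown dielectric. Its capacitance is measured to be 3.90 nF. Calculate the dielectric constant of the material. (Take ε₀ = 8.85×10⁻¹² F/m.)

κ = Cd/(ε₀A) = 3.90×10⁻⁹ × 8.92×10⁻⁶ / (8.85×10⁻¹² × 1.51×10⁻³) = 2.60.

κ ≈ 2.60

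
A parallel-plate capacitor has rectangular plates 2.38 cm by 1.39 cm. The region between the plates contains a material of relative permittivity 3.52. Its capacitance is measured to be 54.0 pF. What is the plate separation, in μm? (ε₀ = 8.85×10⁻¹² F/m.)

d ≈ 191 μm

A = 2.38 × 1.39 cm² = 3.31×10⁻⁴ m².
d = κε₀A/C = 3.52 × 8.85×10⁻¹² × 3.31×10⁻⁴ / 5.40×10⁻¹¹ = 1.91×10⁻⁴ m.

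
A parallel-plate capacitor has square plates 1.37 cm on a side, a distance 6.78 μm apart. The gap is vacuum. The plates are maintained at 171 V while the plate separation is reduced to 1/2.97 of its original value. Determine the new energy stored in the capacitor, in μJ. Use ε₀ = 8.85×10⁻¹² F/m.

10.6 μJ

A = (1.37 cm)² = 1.88×10⁻⁴ m².
Initially C₁ = ε₀A/d = 8.85×10⁻¹² × 1.88×10⁻⁴ / 6.78×10⁻⁶ = 2.45×10⁻¹⁰ F.
U₁ = 3.58×10⁻⁶ J.
Battery connected ⇒ V is held fixed. C₂ = 2.97 C₁ and U = ½CV², so U₂/U₁ = C₂/C₁ = 2.97.
U₂ = 2.97 × 3.58×10⁻⁶ = 1.06×10⁻⁵ J.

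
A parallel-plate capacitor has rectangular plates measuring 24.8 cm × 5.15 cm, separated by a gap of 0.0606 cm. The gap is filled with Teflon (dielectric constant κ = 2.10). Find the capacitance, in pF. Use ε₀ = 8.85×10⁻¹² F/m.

A = 24.8 × 5.15 cm² = 1.28×10⁻² m².
C = κε₀A/d = 2.10 × 8.85×10⁻¹² × 1.28×10⁻² / 6.06×10⁻⁴ = 3.92×10⁻¹⁰ F.

C ≈ 392 pF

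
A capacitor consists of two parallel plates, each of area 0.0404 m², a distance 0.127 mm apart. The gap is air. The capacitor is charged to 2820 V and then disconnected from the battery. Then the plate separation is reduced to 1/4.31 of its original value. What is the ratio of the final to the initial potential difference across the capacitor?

0.232

Isolated ⇒ Q is held fixed.
C₂ = 4.31 C₁ and V = Q/C, so V₂/V₁ = C₁/C₂ = 0.232.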